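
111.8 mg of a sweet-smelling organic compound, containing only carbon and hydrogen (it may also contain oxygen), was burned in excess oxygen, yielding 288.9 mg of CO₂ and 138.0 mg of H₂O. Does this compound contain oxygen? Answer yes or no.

mol C = 0.2889 g CO₂ ÷ 44.009 g/mol = 0.0065646 mol
mol H = 2 × 0.1380 g H₂O ÷ 18.015 g/mol = 0.015321 mol
C and H account for only 0.094290 g of the 0.1118 g sample; the remaining 0.017510 g must be oxygen.

yes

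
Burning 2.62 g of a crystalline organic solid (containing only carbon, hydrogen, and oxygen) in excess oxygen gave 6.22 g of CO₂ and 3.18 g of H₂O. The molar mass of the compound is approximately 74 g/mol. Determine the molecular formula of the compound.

mol C = 6.22 g CO₂ ÷ 44.009 g/mol = 0.1413 mol
mol H = 2 × 3.18 g H₂O ÷ 18.015 g/mol = 0.3530 mol
mass O = 2.62 − (1.698 + 0.3559) = 0.5666 g → mol O = 0.5666 ÷ 15.999 = 0.03541 mol
Divide by the smallest (0.03541 mol): C 3.991, H 9.969, O 1.000
Empirical formula: C4H10O
Empirical-formula mass = 74.12 g/mol; 74 ÷ 74.12 ≈ 1, so the molecular formula is C4H10O.

C4H10O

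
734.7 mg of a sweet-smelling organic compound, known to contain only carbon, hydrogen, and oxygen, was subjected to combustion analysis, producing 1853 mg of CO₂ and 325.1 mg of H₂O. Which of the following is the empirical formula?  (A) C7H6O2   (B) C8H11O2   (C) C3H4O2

mol C = 1.853 g CO₂ ÷ 44.009 g/mol = 0.042105 mol
mol H = 2 × 0.3251 g H₂O ÷ 18.015 g/mol = 0.036092 mol
mass O = 0.7347 − (0.50572 + 0.036381) = 0.19260 g → mol O = 0.19260 ÷ 15.999 = 0.012038 mol
Divide by the smallest (0.012038 mol): C 3.498, H 2.998, O 1.000
Multiplying each by 2 gives whole numbers: C 7.00, H 6.00, O 2.00

(A) C7H6O2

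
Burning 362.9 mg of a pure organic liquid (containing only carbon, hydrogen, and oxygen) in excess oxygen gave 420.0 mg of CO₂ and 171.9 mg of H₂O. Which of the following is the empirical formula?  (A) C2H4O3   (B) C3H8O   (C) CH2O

(A) C2H4O3

mol C = 0.4200 g CO₂ ÷ 44.009 g/mol = 0.0095435 mol
mol H = 2 × 0.1719 g H₂O ÷ 18.015 g/mol = 0.019084 mol
mass O = 0.3629 − (0.11463 + 0.019237) = 0.22904 g → mol O = 0.22904 ÷ 15.999 = 0.014316 mol
Divide by the smallest (0.0095435 mol): C 1.000, H 2.000, O 1.500
Multiplying each by 2 gives whole numbers: C 2.00, H 4.00, O 3.00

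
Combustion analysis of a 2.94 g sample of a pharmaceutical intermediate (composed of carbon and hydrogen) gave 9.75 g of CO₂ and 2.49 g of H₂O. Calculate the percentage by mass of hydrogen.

mol C = 9.75 g CO₂ ÷ 44.009 g/mol = 0.2215 mol
mol H = 2 × 2.49 g H₂O ÷ 18.015 g/mol = 0.2764 mol
mass % H = 0.2786 g ÷ 2.94 g × 100%

9.5%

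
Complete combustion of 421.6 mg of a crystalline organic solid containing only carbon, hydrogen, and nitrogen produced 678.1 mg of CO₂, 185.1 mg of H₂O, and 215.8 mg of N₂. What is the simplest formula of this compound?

C3H4N3

mol C = 0.6781 g CO₂ ÷ 44.009 g/mol = 0.015408 mol
mol H = 2 × 0.1851 g H₂O ÷ 18.015 g/mol = 0.020550 mol
mol N = 2 × 0.2158 g N₂ ÷ 28.014 g/mol = 0.015407 mol
Divide by the smallest (0.015407 mol): C 1.000, H 1.334, N 1.000
Multiplying each by 3 gives whole numbers: C 3.00, H 4.00, N 3.00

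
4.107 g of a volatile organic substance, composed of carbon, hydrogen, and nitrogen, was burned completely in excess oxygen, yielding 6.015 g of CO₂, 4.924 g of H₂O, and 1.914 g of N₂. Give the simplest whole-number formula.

CH4N

mol C = 6.015 g CO₂ ÷ 44.009 g/mol = 0.13668 mol
mol H = 2 × 4.924 g H₂O ÷ 18.015 g/mol = 0.54666 mol
mol N = 2 × 1.914 g N₂ ÷ 28.014 g/mol = 0.13665 mol
Divide by the smallest (0.13665 mol): C 1.000, H 4.001, N 1.000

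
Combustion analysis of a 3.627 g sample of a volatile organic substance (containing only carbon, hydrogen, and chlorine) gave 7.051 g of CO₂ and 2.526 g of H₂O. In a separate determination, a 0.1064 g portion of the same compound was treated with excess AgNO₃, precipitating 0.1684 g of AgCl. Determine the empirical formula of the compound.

mol C = 7.051 g CO₂ ÷ 44.009 g/mol = 0.16022 mol
mol H = 2 × 2.526 g H₂O ÷ 18.015 g/mol = 0.28043 mol
From the AgCl data: mol Cl per gram of compound = (0.1684 ÷ 143.318) ÷ 0.1064 = 0.011043 mol/g, so in the 3.627 g combustion sample mol Cl = 0.040054 mol
Divide by the smallest (0.040054 mol): C 4.000, H 7.001, Cl 1.000

C4H7Cl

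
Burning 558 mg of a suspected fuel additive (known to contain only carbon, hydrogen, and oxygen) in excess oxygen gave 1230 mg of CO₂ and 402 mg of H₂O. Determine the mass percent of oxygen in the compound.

31.8%

mol C = 1.23 g CO₂ ÷ 44.009 g/mol = 0.02795 mol
mol H = 2 × 0.402 g H₂O ÷ 18.015 g/mol = 0.04463 mol
mass O = 0.558 − (0.3357 + 0.04499) = 0.1773 g → mol O = 0.1773 ÷ 15.999 = 0.01108 mol
mass % O = 0.1773 g ÷ 0.558 g × 100%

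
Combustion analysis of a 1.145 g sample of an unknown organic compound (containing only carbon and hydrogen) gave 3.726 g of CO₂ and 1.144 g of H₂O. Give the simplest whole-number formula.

C2H3

mol C = 3.726 g CO₂ ÷ 44.009 g/mol = 0.084665 mol
mol H = 2 × 1.144 g H₂O ÷ 18.015 g/mol = 0.12701 mol
Divide by the smallest (0.084665 mol): C 1.000, H 1.500
Multiplying each by 2 gives whole numbers: C 2.00, H 3.00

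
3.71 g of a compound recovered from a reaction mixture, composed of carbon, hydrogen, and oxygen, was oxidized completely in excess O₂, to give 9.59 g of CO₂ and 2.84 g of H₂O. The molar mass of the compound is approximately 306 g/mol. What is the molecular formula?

C18H26O4

mol C = 9.59 g CO₂ ÷ 44.009 g/mol = 0.2179 mol
mol H = 2 × 2.84 g H₂O ÷ 18.015 g/mol = 0.3153 mol
mass O = 3.71 − (2.617 + 0.3178) = 0.7749 g → mol O = 0.7749 ÷ 15.999 = 0.04843 mol
Divide by the smallest (0.04843 mol): C 4.499, H 6.510, O 1.000
Multiplying each by 2 gives whole numbers: C 9.00, H 13.02, O 2.00
Empirical formula: C9H13O2
Empirical-formula mass = 153.20 g/mol; 306 ÷ 153.20 ≈ 2, so the molecular formula is C18H26O4.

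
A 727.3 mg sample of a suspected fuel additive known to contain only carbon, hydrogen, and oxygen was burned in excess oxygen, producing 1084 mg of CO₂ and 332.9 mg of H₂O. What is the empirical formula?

C2H3O2

mol C = 1.084 g CO₂ ÷ 44.009 g/mol = 0.024631 mol
mol H = 2 × 0.3329 g H₂O ÷ 18.015 g/mol = 0.036958 mol
mass O = 0.7273 − (0.29585 + 0.037254) = 0.39420 g → mol O = 0.39420 ÷ 15.999 = 0.024639 mol
Divide by the smallest (0.024631 mol): C 1.000, H 1.500, O 1.000
Multiplying each by 2 gives whole numbers: C 2.00, H 3.00, O 2.00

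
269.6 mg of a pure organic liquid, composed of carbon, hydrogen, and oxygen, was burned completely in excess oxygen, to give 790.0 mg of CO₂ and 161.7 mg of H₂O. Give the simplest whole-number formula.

C8H8O

mol C = 0.7900 g CO₂ ÷ 44.009 g/mol = 0.017951 mol
mol H = 2 × 0.1617 g H₂O ÷ 18.015 g/mol = 0.017952 mol
mass O = 0.2696 − (0.21561 + 0.018095) = 0.035897 g → mol O = 0.035897 ÷ 15.999 = 0.0022437 mol
Divide by the smallest (0.0022437 mol): C 8.001, H 8.001, O 1.000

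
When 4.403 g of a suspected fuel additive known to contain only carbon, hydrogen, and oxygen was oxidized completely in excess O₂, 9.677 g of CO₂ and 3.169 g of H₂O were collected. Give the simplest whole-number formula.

mol C = 9.677 g CO₂ ÷ 44.009 g/mol = 0.21989 mol
mol H = 2 × 3.169 g H₂O ÷ 18.015 g/mol = 0.35182 mol
mass O = 4.403 − (2.6411 + 0.35463) = 1.4073 g → mol O = 1.4073 ÷ 15.999 = 0.087962 mol
Divide by the smallest (0.087962 mol): C 2.500, H 4.000, O 1.000
Multiplying each by 2 gives whole numbers: C 5.00, H 8.00, O 2.00

C5H8O2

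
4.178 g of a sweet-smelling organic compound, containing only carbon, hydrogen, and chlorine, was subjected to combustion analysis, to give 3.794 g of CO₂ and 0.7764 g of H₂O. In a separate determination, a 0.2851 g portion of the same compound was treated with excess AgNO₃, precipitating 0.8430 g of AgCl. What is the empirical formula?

CHCl

mol C = 3.794 g CO₂ ÷ 44.009 g/mol = 0.086210 mol
mol H = 2 × 0.7764 g H₂O ÷ 18.015 g/mol = 0.086195 mol
From the AgCl data: mol Cl per gram of compound = (0.8430 ÷ 143.318) ÷ 0.2851 = 0.020631 mol/g, so in the 4.178 g combustion sample mol Cl = 0.086198 mol
Divide by the smallest (0.086195 mol): C 1.000, H 1.000, Cl 1.000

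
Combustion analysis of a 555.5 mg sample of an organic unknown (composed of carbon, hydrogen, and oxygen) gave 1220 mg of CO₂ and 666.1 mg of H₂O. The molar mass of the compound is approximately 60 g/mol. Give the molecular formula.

mol C = 1.220 g CO₂ ÷ 44.009 g/mol = 0.027722 mol
mol H = 2 × 0.6661 g H₂O ÷ 18.015 g/mol = 0.073949 mol
mass O = 0.5555 − (0.33296 + 0.074541) = 0.14799 g → mol O = 0.14799 ÷ 15.999 = 0.0092503 mol
Divide by the smallest (0.0092503 mol): C 2.997, H 7.994, O 1.000
Empirical formula: C3H8O
Empirical-formula mass = 60.10 g/mol; 60 ÷ 60.10 ≈ 1, so the molecular formula is C3H8O.

C3H8O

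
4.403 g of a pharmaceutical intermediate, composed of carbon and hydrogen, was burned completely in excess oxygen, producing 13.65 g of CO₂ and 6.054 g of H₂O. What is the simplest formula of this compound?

mol C = 13.65 g CO₂ ÷ 44.009 g/mol = 0.31016 mol
mol H = 2 × 6.054 g H₂O ÷ 18.015 g/mol = 0.67211 mol
Divide by the smallest (0.31016 mol): C 1.000, H 2.167
Multiplying each by 6 gives whole numbers: C 6.00, H 13.00

C6H13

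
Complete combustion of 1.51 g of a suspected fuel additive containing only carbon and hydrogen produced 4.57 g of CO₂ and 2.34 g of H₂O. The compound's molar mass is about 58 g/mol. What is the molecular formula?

C4H10

mol C = 4.57 g CO₂ ÷ 44.009 g/mol = 0.1038 mol
mol H = 2 × 2.34 g H₂O ÷ 18.015 g/mol = 0.2598 mol
Divide by the smallest (0.1038 mol): C 1.000, H 2.502
Multiplying each by 2 gives whole numbers: C 2.00, H 5.00
Empirical formula: C2H5
Empirical-formula mass = 29.06 g/mol; 58 ÷ 29.06 ≈ 2, so the molecular formula is C4H10.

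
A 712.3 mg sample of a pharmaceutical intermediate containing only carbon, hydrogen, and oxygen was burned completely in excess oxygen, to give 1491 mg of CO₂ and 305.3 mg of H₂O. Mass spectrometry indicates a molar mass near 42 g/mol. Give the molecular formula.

mol C = 1.491 g CO₂ ÷ 44.009 g/mol = 0.033879 mol
mol H = 2 × 0.3053 g H₂O ÷ 18.015 g/mol = 0.033894 mol
mass O = 0.7123 − (0.40693 + 0.034165) = 0.27121 g → mol O = 0.27121 ÷ 15.999 = 0.016952 mol
Divide by the smallest (0.016952 mol): C 1.999, H 1.999, O 1.000
Empirical formula: C2H2O
Empirical-formula mass = 42.04 g/mol; 42 ÷ 42.04 ≈ 1, so the molecular formula is C2H2O.

C2H2O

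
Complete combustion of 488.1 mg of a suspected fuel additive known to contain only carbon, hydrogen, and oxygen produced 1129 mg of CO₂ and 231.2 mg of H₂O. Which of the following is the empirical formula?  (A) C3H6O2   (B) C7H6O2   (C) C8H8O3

(C) C8H8O3

mol C = 1.129 g CO₂ ÷ 44.009 g/mol = 0.025654 mol
mol H = 2 × 0.2312 g H₂O ÷ 18.015 g/mol = 0.025667 mol
mass O = 0.4881 − (0.30813 + 0.025873) = 0.15410 g → mol O = 0.15410 ÷ 15.999 = 0.0096318 mol
Divide by the smallest (0.0096318 mol): C 2.663, H 2.665, O 1.000
Multiplying each by 3 gives whole numbers: C 7.99, H 7.99, O 3.00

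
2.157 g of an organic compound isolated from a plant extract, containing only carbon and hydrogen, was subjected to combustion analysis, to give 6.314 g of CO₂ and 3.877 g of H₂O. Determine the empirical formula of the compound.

mol C = 6.314 g CO₂ ÷ 44.009 g/mol = 0.14347 mol
mol H = 2 × 3.877 g H₂O ÷ 18.015 g/mol = 0.43042 mol
Divide by the smallest (0.14347 mol): C 1.000, H 3.000

CH3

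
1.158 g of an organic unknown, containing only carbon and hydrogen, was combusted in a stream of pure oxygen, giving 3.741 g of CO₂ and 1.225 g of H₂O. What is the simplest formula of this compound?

mol C = 3.741 g CO₂ ÷ 44.009 g/mol = 0.085005 mol
mol H = 2 × 1.225 g H₂O ÷ 18.015 g/mol = 0.13600 mol
Divide by the smallest (0.085005 mol): C 1.000, H 1.600
Multiplying each by 5 gives whole numbers: C 5.00, H 8.00

C5H8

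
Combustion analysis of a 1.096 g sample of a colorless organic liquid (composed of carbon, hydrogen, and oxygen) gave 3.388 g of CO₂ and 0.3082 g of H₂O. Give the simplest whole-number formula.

C9H4O

mol C = 3.388 g CO₂ ÷ 44.009 g/mol = 0.076984 mol
mol H = 2 × 0.3082 g H₂O ÷ 18.015 g/mol = 0.034216 mol
mass O = 1.096 − (0.92466 + 0.034490) = 0.13685 g → mol O = 0.13685 ÷ 15.999 = 0.0085538 mol
Divide by the smallest (0.0085538 mol): C 9.000, H 4.000, O 1.000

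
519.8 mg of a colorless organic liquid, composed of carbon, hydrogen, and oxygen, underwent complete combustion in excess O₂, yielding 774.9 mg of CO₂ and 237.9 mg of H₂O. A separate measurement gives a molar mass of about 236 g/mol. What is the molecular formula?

C8H12O8

mol C = 0.7749 g CO₂ ÷ 44.009 g/mol = 0.017608 mol
mol H = 2 × 0.2379 g H₂O ÷ 18.015 g/mol = 0.026411 mol
mass O = 0.5198 − (0.21149 + 0.026623) = 0.28169 g → mol O = 0.28169 ÷ 15.999 = 0.017607 mol
Divide by the smallest (0.017607 mol): C 1.000, H 1.500, O 1.000
Multiplying each by 2 gives whole numbers: C 2.00, H 3.00, O 2.00
Empirical formula: C2H3O2
Empirical-formula mass = 59.04 g/mol; 236 ÷ 59.04 ≈ 4, so the molecular formula is C8H12O8.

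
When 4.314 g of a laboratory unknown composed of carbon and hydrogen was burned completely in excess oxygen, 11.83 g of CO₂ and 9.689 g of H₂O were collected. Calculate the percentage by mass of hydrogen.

25.13%

mol C = 11.83 g CO₂ ÷ 44.009 g/mol = 0.26881 mol
mol H = 2 × 9.689 g H₂O ÷ 18.015 g/mol = 1.0757 mol
mass % H = 1.0843 g ÷ 4.314 g × 100%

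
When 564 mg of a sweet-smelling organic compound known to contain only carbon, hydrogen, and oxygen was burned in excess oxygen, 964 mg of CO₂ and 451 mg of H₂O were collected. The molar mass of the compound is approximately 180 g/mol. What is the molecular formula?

mol C = 0.964 g CO₂ ÷ 44.009 g/mol = 0.02190 mol
mol H = 2 × 0.451 g H₂O ÷ 18.015 g/mol = 0.05007 mol
mass O = 0.564 − (0.2631 + 0.05047) = 0.2504 g → mol O = 0.2504 ÷ 15.999 = 0.01565 mol
Divide by the smallest (0.01565 mol): C 1.399, H 3.199, O 1.000
Multiplying each by 5 gives whole numbers: C 7.00, H 15.99, O 5.00
Empirical formula: C7H16O5
Empirical-formula mass = 180.20 g/mol; 180 ÷ 180.20 ≈ 1, so the molecular formula is C7H16O5.

C7H16O5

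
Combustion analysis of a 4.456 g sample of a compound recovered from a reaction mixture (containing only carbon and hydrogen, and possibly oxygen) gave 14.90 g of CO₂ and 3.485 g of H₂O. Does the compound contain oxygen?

no

mol C = 14.90 g CO₂ ÷ 44.009 g/mol = 0.33857 mol
mol H = 2 × 3.485 g H₂O ÷ 18.015 g/mol = 0.38690 mol
C and H together account for 4.4565 g — essentially the entire 4.456 g sample — so the compound contains no oxygen.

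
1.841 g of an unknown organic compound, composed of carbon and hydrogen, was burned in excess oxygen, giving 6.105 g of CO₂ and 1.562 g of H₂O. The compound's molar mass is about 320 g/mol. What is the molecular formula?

mol C = 6.105 g CO₂ ÷ 44.009 g/mol = 0.13872 mol
mol H = 2 × 1.562 g H₂O ÷ 18.015 g/mol = 0.17341 mol
Divide by the smallest (0.13872 mol): C 1.000, H 1.250
Multiplying each by 4 gives whole numbers: C 4.00, H 5.00
Empirical formula: C4H5
Empirical-formula mass = 53.08 g/mol; 320 ÷ 53.08 ≈ 6, so the molecular formula is C24H30.

C24H30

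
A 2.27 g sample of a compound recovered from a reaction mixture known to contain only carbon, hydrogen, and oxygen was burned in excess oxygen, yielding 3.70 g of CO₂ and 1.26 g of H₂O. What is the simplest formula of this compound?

C6H10O5

mol C = 3.70 g CO₂ ÷ 44.009 g/mol = 0.08407 mol
mol H = 2 × 1.26 g H₂O ÷ 18.015 g/mol = 0.1399 mol
mass O = 2.27 − (1.010 + 0.1410) = 1.119 g → mol O = 1.119 ÷ 15.999 = 0.06995 mol
Divide by the smallest (0.06995 mol): C 1.202, H 2.000, O 1.000
Multiplying each by 5 gives whole numbers: C 6.01, H 10.00, O 5.00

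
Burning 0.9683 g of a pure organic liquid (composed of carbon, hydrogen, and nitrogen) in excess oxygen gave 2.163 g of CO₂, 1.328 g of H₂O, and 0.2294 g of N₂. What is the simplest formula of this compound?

mol C = 2.163 g CO₂ ÷ 44.009 g/mol = 0.049149 mol
mol H = 2 × 1.328 g H₂O ÷ 18.015 g/mol = 0.14743 mol
mol N = 2 × 0.2294 g N₂ ÷ 28.014 g/mol = 0.016378 mol
Divide by the smallest (0.016378 mol): C 3.001, H 9.002, N 1.000

C3H9N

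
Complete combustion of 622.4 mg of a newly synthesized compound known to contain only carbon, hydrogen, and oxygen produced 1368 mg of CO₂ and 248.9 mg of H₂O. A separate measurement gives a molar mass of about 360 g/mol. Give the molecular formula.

mol C = 1.368 g CO₂ ÷ 44.009 g/mol = 0.031085 mol
mol H = 2 × 0.2489 g H₂O ÷ 18.015 g/mol = 0.027633 mol
mass O = 0.6224 − (0.37336 + 0.027854) = 0.22119 g → mol O = 0.22119 ÷ 15.999 = 0.013825 mol
Divide by the smallest (0.013825 mol): C 2.248, H 1.999, O 1.000
Multiplying each by 4 gives whole numbers: C 8.99, H 7.99, O 4.00
Empirical formula: C9H8O4
Empirical-formula mass = 180.16 g/mol; 360 ÷ 180.16 ≈ 2, so the molecular formula is C18H16O8.

C18H16O8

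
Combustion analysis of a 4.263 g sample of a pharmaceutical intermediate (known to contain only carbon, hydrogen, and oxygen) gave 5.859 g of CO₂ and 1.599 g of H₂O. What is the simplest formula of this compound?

C6H8O7

mol C = 5.859 g CO₂ ÷ 44.009 g/mol = 0.13313 mol
mol H = 2 × 1.599 g H₂O ÷ 18.015 g/mol = 0.17752 mol
mass O = 4.263 − (1.5990 + 0.17894) = 2.4850 g → mol O = 2.4850 ÷ 15.999 = 0.15532 mol
Divide by the smallest (0.13313 mol): C 1.000, H 1.333, O 1.167
Multiplying each by 6 gives whole numbers: C 6.00, H 8.00, O 7.00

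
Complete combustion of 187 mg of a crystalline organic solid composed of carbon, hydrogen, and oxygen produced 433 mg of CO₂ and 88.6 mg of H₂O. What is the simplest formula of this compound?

mol C = 0.433 g CO₂ ÷ 44.009 g/mol = 0.009839 mol
mol H = 2 × 0.0886 g H₂O ÷ 18.015 g/mol = 0.009836 mol
mass O = 0.187 − (0.1182 + 0.009915) = 0.05891 g → mol O = 0.05891 ÷ 15.999 = 0.003682 mol
Divide by the smallest (0.003682 mol): C 2.672, H 2.671, O 1.000
Multiplying each by 3 gives whole numbers: C 8.02, H 8.01, O 3.00

C8H8O3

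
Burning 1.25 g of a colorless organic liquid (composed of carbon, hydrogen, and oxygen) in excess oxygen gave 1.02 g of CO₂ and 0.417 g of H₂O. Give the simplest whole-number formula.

mol C = 1.02 g CO₂ ÷ 44.009 g/mol = 0.02318 mol
mol H = 2 × 0.417 g H₂O ÷ 18.015 g/mol = 0.04629 mol
mass O = 1.25 − (0.2784 + 0.04667) = 0.9250 g → mol O = 0.9250 ÷ 15.999 = 0.05781 mol
Divide by the smallest (0.02318 mol): C 1.000, H 1.997, O 2.494
Multiplying each by 2 gives whole numbers: C 2.00, H 3.99, O 4.99

C2H4O5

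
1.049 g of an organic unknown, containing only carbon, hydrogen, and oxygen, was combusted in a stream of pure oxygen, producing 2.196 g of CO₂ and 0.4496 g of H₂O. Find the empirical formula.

mol C = 2.196 g CO₂ ÷ 44.009 g/mol = 0.049899 mol
mol H = 2 × 0.4496 g H₂O ÷ 18.015 g/mol = 0.049914 mol
mass O = 1.049 − (0.59934 + 0.050313) = 0.39935 g → mol O = 0.39935 ÷ 15.999 = 0.024961 mol
Divide by the smallest (0.024961 mol): C 1.999, H 2.000, O 1.000

C2H2O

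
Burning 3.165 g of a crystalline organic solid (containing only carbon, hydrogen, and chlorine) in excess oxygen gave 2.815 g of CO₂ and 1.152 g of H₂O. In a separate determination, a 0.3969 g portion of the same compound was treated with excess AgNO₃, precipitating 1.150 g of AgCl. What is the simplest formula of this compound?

mol C = 2.815 g CO₂ ÷ 44.009 g/mol = 0.063964 mol
mol H = 2 × 1.152 g H₂O ÷ 18.015 g/mol = 0.12789 mol
From the AgCl data: mol Cl per gram of compound = (1.150 ÷ 143.318) ÷ 0.3969 = 0.020217 mol/g, so in the 3.165 g combustion sample mol Cl = 0.063987 mol
Divide by the smallest (0.063964 mol): C 1.000, H 1.999, Cl 1.000

CH2Cl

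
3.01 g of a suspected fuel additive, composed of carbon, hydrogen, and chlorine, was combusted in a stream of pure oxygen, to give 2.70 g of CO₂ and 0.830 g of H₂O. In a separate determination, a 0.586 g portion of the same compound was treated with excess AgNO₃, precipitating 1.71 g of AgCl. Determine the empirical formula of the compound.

C2H3Cl2

mol C = 2.70 g CO₂ ÷ 44.009 g/mol = 0.06135 mol
mol H = 2 × 0.830 g H₂O ÷ 18.015 g/mol = 0.09215 mol
From the AgCl data: mol Cl per gram of compound = (1.71 ÷ 143.318) ÷ 0.586 = 0.02036 mol/g, so in the 3.01 g combustion sample mol Cl = 0.06129 mol
Divide by the smallest (0.06129 mol): C 1.001, H 1.504, Cl 1.000
Multiplying each by 2 gives whole numbers: C 2.00, H 3.01, Cl 2.00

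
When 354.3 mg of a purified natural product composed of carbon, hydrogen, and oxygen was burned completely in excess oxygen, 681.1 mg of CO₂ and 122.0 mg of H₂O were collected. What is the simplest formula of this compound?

mol C = 0.6811 g CO₂ ÷ 44.009 g/mol = 0.015476 mol
mol H = 2 × 0.1220 g H₂O ÷ 18.015 g/mol = 0.013544 mol
mass O = 0.3543 − (0.18589 + 0.013653) = 0.15476 g → mol O = 0.15476 ÷ 15.999 = 0.0096731 mol
Divide by the smallest (0.0096731 mol): C 1.600, H 1.400, O 1.000
Multiplying each by 5 gives whole numbers: C 8.00, H 7.00, O 5.00

C8H7O5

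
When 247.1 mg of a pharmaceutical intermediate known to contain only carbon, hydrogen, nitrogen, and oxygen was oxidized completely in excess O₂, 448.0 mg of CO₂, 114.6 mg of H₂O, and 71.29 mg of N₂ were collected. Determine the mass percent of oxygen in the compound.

mol C = 0.4480 g CO₂ ÷ 44.009 g/mol = 0.010180 mol
mol H = 2 × 0.1146 g H₂O ÷ 18.015 g/mol = 0.012723 mol
mol N = 2 × 0.07129 g N₂ ÷ 28.014 g/mol = 0.0050896 mol
mass O = 0.2471 − (0.12227 + 0.012825 + 0.071290) = 0.040717 g → mol O = 0.040717 ÷ 15.999 = 0.0025450 mol
mass % O = 0.040717 g ÷ 0.2471 g × 100%

16.48%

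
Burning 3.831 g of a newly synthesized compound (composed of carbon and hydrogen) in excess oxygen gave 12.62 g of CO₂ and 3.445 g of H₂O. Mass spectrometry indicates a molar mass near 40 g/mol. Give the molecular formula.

mol C = 12.62 g CO₂ ÷ 44.009 g/mol = 0.28676 mol
mol H = 2 × 3.445 g H₂O ÷ 18.015 g/mol = 0.38246 mol
Divide by the smallest (0.28676 mol): C 1.000, H 1.334
Multiplying each by 3 gives whole numbers: C 3.00, H 4.00
Empirical formula: C3H4
Empirical-formula mass = 40.06 g/mol; 40 ÷ 40.06 ≈ 1, so the molecular formula is C3H4.

C3H4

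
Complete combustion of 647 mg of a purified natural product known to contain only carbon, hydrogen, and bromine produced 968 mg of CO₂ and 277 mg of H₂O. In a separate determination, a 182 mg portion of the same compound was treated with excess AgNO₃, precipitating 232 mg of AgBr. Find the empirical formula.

mol C = 0.968 g CO₂ ÷ 44.009 g/mol = 0.02200 mol
mol H = 2 × 0.277 g H₂O ÷ 18.015 g/mol = 0.03075 mol
From the AgBr data: mol Br per gram of compound = (0.232 ÷ 187.772) ÷ 0.182 = 0.006789 mol/g, so in the 0.647 g combustion sample mol Br = 0.004392 mol
Divide by the smallest (0.004392 mol): C 5.008, H 7.001, Br 1.000

C5H7Br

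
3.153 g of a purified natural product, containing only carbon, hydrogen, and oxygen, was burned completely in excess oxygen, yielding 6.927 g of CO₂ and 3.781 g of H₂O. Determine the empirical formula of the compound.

C3H8O

mol C = 6.927 g CO₂ ÷ 44.009 g/mol = 0.15740 mol
mol H = 2 × 3.781 g H₂O ÷ 18.015 g/mol = 0.41976 mol
mass O = 3.153 − (1.8905 + 0.42312) = 0.83935 g → mol O = 0.83935 ÷ 15.999 = 0.052463 mol
Divide by the smallest (0.052463 mol): C 3.000, H 8.001, O 1.000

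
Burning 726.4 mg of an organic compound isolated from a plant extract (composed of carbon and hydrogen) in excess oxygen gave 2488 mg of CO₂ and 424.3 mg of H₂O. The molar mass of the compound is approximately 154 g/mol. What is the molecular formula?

C12H10

mol C = 2.488 g CO₂ ÷ 44.009 g/mol = 0.056534 mol
mol H = 2 × 0.4243 g H₂O ÷ 18.015 g/mol = 0.047105 mol
Divide by the smallest (0.047105 mol): C 1.200, H 1.000
Multiplying each by 5 gives whole numbers: C 6.00, H 5.00
Empirical formula: C6H5
Empirical-formula mass = 77.11 g/mol; 154 ÷ 77.11 ≈ 2, so the molecular formula is C12H10.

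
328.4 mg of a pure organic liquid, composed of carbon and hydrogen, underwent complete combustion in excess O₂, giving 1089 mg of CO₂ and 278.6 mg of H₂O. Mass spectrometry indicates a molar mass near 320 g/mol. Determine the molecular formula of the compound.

mol C = 1.089 g CO₂ ÷ 44.009 g/mol = 0.024745 mol
mol H = 2 × 0.2786 g H₂O ÷ 18.015 g/mol = 0.030930 mol
Divide by the smallest (0.024745 mol): C 1.000, H 1.250
Multiplying each by 4 gives whole numbers: C 4.00, H 5.00
Empirical formula: C4H5
Empirical-formula mass = 53.08 g/mol; 320 ÷ 53.08 ≈ 6, so the molecular formula is C24H30.

C24H30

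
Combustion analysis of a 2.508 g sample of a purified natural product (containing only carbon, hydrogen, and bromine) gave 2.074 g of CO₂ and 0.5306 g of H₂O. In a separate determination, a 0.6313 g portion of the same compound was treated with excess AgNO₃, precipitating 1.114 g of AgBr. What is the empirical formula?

mol C = 2.074 g CO₂ ÷ 44.009 g/mol = 0.047127 mol
mol H = 2 × 0.5306 g H₂O ÷ 18.015 g/mol = 0.058906 mol
From the AgBr data: mol Br per gram of compound = (1.114 ÷ 187.772) ÷ 0.6313 = 0.0093976 mol/g, so in the 2.508 g combustion sample mol Br = 0.023569 mol
Divide by the smallest (0.023569 mol): C 1.999, H 2.499, Br 1.000
Multiplying each by 2 gives whole numbers: C 4.00, H 5.00, Br 2.00

C4H5Br2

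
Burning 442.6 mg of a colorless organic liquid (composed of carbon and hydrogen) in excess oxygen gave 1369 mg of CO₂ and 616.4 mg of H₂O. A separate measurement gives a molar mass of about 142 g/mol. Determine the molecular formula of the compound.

C10H22

mol C = 1.369 g CO₂ ÷ 44.009 g/mol = 0.031107 mol
mol H = 2 × 0.6164 g H₂O ÷ 18.015 g/mol = 0.068432 mol
Divide by the smallest (0.031107 mol): C 1.000, H 2.200
Multiplying each by 5 gives whole numbers: C 5.00, H 11.00
Empirical formula: C5H11
Empirical-formula mass = 71.14 g/mol; 142 ÷ 71.14 ≈ 2, so the molecular formula is C10H22.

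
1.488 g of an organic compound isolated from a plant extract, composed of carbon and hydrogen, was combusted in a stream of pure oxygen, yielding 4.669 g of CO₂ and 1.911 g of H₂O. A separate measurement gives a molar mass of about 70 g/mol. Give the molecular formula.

C5H10

mol C = 4.669 g CO₂ ÷ 44.009 g/mol = 0.10609 mol
mol H = 2 × 1.911 g H₂O ÷ 18.015 g/mol = 0.21216 mol
Divide by the smallest (0.10609 mol): C 1.000, H 2.000
Empirical formula: CH2
Empirical-formula mass = 14.03 g/mol; 70 ÷ 14.03 ≈ 5, so the molecular formula is C5H10.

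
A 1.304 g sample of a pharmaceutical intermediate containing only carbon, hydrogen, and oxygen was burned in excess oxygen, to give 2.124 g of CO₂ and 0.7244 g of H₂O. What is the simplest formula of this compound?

C6H10O5

mol C = 2.124 g CO₂ ÷ 44.009 g/mol = 0.048263 mol
mol H = 2 × 0.7244 g H₂O ÷ 18.015 g/mol = 0.080422 mol
mass O = 1.304 − (0.57969 + 0.081065) = 0.64325 g → mol O = 0.64325 ÷ 15.999 = 0.040206 mol
Divide by the smallest (0.040206 mol): C 1.200, H 2.000, O 1.000
Multiplying each by 5 gives whole numbers: C 6.00, H 10.00, O 5.00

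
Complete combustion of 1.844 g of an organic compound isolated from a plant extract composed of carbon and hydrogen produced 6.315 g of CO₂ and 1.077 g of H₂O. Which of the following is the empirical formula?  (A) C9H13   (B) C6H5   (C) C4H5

mol C = 6.315 g CO₂ ÷ 44.009 g/mol = 0.14349 mol
mol H = 2 × 1.077 g H₂O ÷ 18.015 g/mol = 0.11957 mol
Divide by the smallest (0.11957 mol): C 1.200, H 1.000
Multiplying each by 5 gives whole numbers: C 6.00, H 5.00

(B) C6H5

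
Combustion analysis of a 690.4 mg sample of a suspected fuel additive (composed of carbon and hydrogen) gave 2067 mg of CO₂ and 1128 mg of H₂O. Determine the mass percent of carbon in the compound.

81.71%

mol C = 2.067 g CO₂ ÷ 44.009 g/mol = 0.046968 mol
mol H = 2 × 1.128 g H₂O ÷ 18.015 g/mol = 0.12523 mol
mass % C = 0.56413 g ÷ 0.6904 g × 100%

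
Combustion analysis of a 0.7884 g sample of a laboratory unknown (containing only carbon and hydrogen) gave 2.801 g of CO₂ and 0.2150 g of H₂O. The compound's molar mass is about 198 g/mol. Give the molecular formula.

C16H6

mol C = 2.801 g CO₂ ÷ 44.009 g/mol = 0.063646 mol
mol H = 2 × 0.2150 g H₂O ÷ 18.015 g/mol = 0.023869 mol
Divide by the smallest (0.023869 mol): C 2.666, H 1.000
Multiplying each by 3 gives whole numbers: C 8.00, H 3.00
Empirical formula: C8H3
Empirical-formula mass = 99.11 g/mol; 198 ÷ 99.11 ≈ 2, so the molecular formula is C16H6.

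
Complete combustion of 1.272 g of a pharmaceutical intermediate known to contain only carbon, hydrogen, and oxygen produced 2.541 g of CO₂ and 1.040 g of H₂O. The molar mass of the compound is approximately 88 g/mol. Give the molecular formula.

mol C = 2.541 g CO₂ ÷ 44.009 g/mol = 0.057738 mol
mol H = 2 × 1.040 g H₂O ÷ 18.015 g/mol = 0.11546 mol
mass O = 1.272 − (0.69349 + 0.11638) = 0.46212 g → mol O = 0.46212 ÷ 15.999 = 0.028885 mol
Divide by the smallest (0.028885 mol): C 1.999, H 3.997, O 1.000
Empirical formula: C2H4O
Empirical-formula mass = 44.05 g/mol; 88 ÷ 44.05 ≈ 2, so the molecular formula is C4H8O2.

C4H8O2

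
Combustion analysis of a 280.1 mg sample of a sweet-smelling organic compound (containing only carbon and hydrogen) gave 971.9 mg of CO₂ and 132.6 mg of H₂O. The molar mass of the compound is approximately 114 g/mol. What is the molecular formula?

mol C = 0.9719 g CO₂ ÷ 44.009 g/mol = 0.022084 mol
mol H = 2 × 0.1326 g H₂O ÷ 18.015 g/mol = 0.014721 mol
Divide by the smallest (0.014721 mol): C 1.500, H 1.000
Multiplying each by 2 gives whole numbers: C 3.00, H 2.00
Empirical formula: C3H2
Empirical-formula mass = 38.05 g/mol; 114 ÷ 38.05 ≈ 3, so the molecular formula is C9H6.

C9H6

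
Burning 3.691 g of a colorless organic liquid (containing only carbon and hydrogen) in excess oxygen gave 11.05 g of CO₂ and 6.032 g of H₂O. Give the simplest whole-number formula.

C3H8

mol C = 11.05 g CO₂ ÷ 44.009 g/mol = 0.25109 mol
mol H = 2 × 6.032 g H₂O ÷ 18.015 g/mol = 0.66966 mol
Divide by the smallest (0.25109 mol): C 1.000, H 2.667
Multiplying each by 3 gives whole numbers: C 3.00, H 8.00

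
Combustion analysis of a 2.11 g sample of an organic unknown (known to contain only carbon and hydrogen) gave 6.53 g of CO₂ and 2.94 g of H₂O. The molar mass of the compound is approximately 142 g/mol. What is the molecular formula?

mol C = 6.53 g CO₂ ÷ 44.009 g/mol = 0.1484 mol
mol H = 2 × 2.94 g H₂O ÷ 18.015 g/mol = 0.3264 mol
Divide by the smallest (0.1484 mol): C 1.000, H 2.200
Multiplying each by 5 gives whole numbers: C 5.00, H 11.00
Empirical formula: C5H11
Empirical-formula mass = 71.14 g/mol; 142 ÷ 71.14 ≈ 2, so the molecular formula is C10H22.

C10H22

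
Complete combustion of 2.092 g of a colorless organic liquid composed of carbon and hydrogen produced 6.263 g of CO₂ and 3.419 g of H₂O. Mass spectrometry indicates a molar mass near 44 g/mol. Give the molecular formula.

C3H8

mol C = 6.263 g CO₂ ÷ 44.009 g/mol = 0.14231 mol
mol H = 2 × 3.419 g H₂O ÷ 18.015 g/mol = 0.37957 mol
Divide by the smallest (0.14231 mol): C 1.000, H 2.667
Multiplying each by 3 gives whole numbers: C 3.00, H 8.00
Empirical formula: C3H8
Empirical-formula mass = 44.10 g/mol; 44 ÷ 44.10 ≈ 1, so the molecular formula is C3H8.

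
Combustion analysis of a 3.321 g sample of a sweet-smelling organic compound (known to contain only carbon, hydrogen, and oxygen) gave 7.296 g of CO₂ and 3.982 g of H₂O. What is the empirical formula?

C3H8O

mol C = 7.296 g CO₂ ÷ 44.009 g/mol = 0.16578 mol
mol H = 2 × 3.982 g H₂O ÷ 18.015 g/mol = 0.44208 mol
mass O = 3.321 − (1.9912 + 0.44561) = 0.88415 g → mol O = 0.88415 ÷ 15.999 = 0.055263 mol
Divide by the smallest (0.055263 mol): C 3.000, H 7.999, O 1.000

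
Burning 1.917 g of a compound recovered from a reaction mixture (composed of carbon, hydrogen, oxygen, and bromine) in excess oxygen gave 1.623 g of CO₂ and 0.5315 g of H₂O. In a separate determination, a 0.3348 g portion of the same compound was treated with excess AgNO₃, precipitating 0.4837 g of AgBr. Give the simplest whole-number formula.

C5H8Br2O2

mol C = 1.623 g CO₂ ÷ 44.009 g/mol = 0.036879 mol
mol H = 2 × 0.5315 g H₂O ÷ 18.015 g/mol = 0.059006 mol
From the AgBr data: mol Br per gram of compound = (0.4837 ÷ 187.772) ÷ 0.3348 = 0.0076941 mol/g, so in the 1.917 g combustion sample mol Br = 0.014750 mol
mass O = 1.917 − (0.44295 + 0.059478 + 1.1786) = 0.23601 g → mol O = 0.23601 ÷ 15.999 = 0.014752 mol
Divide by the smallest (0.014750 mol): C 2.500, H 4.001, Br 1.000, O 1.000
Multiplying each by 2 gives whole numbers: C 5.00, H 8.00, Br 2.00, O 2.00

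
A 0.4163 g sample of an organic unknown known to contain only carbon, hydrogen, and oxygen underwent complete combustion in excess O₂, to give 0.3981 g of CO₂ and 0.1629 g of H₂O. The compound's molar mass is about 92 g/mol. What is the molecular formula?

mol C = 0.3981 g CO₂ ÷ 44.009 g/mol = 0.0090459 mol
mol H = 2 × 0.1629 g H₂O ÷ 18.015 g/mol = 0.018085 mol
mass O = 0.4163 − (0.10865 + 0.018230) = 0.28942 g → mol O = 0.28942 ÷ 15.999 = 0.018090 mol
Divide by the smallest (0.0090459 mol): C 1.000, H 1.999, O 2.000
Empirical formula: CH2O2
Empirical-formula mass = 46.02 g/mol; 92 ÷ 46.02 ≈ 2, so the molecular formula is C2H4O4.

C2H4O4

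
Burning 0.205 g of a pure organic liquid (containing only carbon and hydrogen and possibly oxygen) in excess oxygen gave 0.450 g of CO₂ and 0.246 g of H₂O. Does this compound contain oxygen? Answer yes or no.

yes

mol C = 0.450 g CO₂ ÷ 44.009 g/mol = 0.01023 mol
mol H = 2 × 0.246 g H₂O ÷ 18.015 g/mol = 0.02731 mol
C and H account for only 0.1503 g of the 0.205 g sample; the remaining 0.05466 g must be oxygen.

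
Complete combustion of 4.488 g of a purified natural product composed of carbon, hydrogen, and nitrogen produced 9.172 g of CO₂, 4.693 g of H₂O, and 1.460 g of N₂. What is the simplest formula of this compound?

mol C = 9.172 g CO₂ ÷ 44.009 g/mol = 0.20841 mol
mol H = 2 × 4.693 g H₂O ÷ 18.015 g/mol = 0.52101 mol
mol N = 2 × 1.460 g N₂ ÷ 28.014 g/mol = 0.10423 mol
Divide by the smallest (0.10423 mol): C 1.999, H 4.998, N 1.000

C2H5N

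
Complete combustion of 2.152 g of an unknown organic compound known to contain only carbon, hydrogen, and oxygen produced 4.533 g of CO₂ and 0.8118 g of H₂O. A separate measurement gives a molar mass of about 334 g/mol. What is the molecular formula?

C16H14O8

mol C = 4.533 g CO₂ ÷ 44.009 g/mol = 0.10300 mol
mol H = 2 × 0.8118 g H₂O ÷ 18.015 g/mol = 0.090125 mol
mass O = 2.152 − (1.2372 + 0.090846) = 0.82400 g → mol O = 0.82400 ÷ 15.999 = 0.051503 mol
Divide by the smallest (0.051503 mol): C 2.000, H 1.750, O 1.000
Multiplying each by 4 gives whole numbers: C 8.00, H 7.00, O 4.00
Empirical formula: C8H7O4
Empirical-formula mass = 167.14 g/mol; 334 ÷ 167.14 ≈ 2, so the molecular formula is C16H14O8.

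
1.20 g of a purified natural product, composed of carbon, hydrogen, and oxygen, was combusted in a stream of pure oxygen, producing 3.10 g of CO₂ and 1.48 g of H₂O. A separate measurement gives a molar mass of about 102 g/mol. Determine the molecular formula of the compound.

mol C = 3.10 g CO₂ ÷ 44.009 g/mol = 0.07044 mol
mol H = 2 × 1.48 g H₂O ÷ 18.015 g/mol = 0.1643 mol
mass O = 1.20 − (0.8461 + 0.1656) = 0.1883 g → mol O = 0.1883 ÷ 15.999 = 0.01177 mol
Divide by the smallest (0.01177 mol): C 5.984, H 13.959, O 1.000
Empirical formula: C6H14O
Empirical-formula mass = 102.18 g/mol; 102 ÷ 102.18 ≈ 1, so the molecular formula is C6H14O.

C6H14O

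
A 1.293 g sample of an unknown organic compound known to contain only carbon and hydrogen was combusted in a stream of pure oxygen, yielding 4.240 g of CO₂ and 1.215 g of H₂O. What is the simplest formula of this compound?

C5H7

mol C = 4.240 g CO₂ ÷ 44.009 g/mol = 0.096344 mol
mol H = 2 × 1.215 g H₂O ÷ 18.015 g/mol = 0.13489 mol
Divide by the smallest (0.096344 mol): C 1.000, H 1.400
Multiplying each by 5 gives whole numbers: C 5.00, H 7.00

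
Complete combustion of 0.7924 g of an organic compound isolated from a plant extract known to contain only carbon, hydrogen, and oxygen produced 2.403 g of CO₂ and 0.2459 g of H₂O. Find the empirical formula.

C8H4O

mol C = 2.403 g CO₂ ÷ 44.009 g/mol = 0.054602 mol
mol H = 2 × 0.2459 g H₂O ÷ 18.015 g/mol = 0.027299 mol
mass O = 0.7924 − (0.65583 + 0.027518) = 0.10905 g → mol O = 0.10905 ÷ 15.999 = 0.0068162 mol
Divide by the smallest (0.0068162 mol): C 8.011, H 4.005, O 1.000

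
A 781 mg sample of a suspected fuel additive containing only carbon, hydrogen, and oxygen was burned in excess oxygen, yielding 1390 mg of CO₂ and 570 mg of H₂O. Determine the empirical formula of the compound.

C3H6O2

mol C = 1.39 g CO₂ ÷ 44.009 g/mol = 0.03158 mol
mol H = 2 × 0.570 g H₂O ÷ 18.015 g/mol = 0.06328 mol
mass O = 0.781 − (0.3794 + 0.06379) = 0.3379 g → mol O = 0.3379 ÷ 15.999 = 0.02112 mol
Divide by the smallest (0.02112 mol): C 1.496, H 2.997, O 1.000
Multiplying each by 2 gives whole numbers: C 2.99, H 5.99, O 2.00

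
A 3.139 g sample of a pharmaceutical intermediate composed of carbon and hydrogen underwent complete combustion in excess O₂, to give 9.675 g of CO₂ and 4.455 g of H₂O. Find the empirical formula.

mol C = 9.675 g CO₂ ÷ 44.009 g/mol = 0.21984 mol
mol H = 2 × 4.455 g H₂O ÷ 18.015 g/mol = 0.49459 mol
Divide by the smallest (0.21984 mol): C 1.000, H 2.250
Multiplying each by 4 gives whole numbers: C 4.00, H 9.00

C4H9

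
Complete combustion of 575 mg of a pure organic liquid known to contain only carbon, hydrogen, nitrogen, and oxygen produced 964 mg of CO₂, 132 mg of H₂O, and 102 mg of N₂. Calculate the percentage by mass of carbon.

45.8%

mol C = 0.964 g CO₂ ÷ 44.009 g/mol = 0.02190 mol
mol H = 2 × 0.132 g H₂O ÷ 18.015 g/mol = 0.01465 mol
mol N = 2 × 0.102 g N₂ ÷ 28.014 g/mol = 0.007282 mol
mass O = 0.575 − (0.2631 + 0.01477 + 0.1020) = 0.1951 g → mol O = 0.1951 ÷ 15.999 = 0.01220 mol
mass % C = 0.2631 g ÷ 0.575 g × 100%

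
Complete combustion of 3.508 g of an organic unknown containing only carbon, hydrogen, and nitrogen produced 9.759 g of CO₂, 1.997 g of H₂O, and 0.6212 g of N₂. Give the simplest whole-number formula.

C5H5N

mol C = 9.759 g CO₂ ÷ 44.009 g/mol = 0.22175 mol
mol H = 2 × 1.997 g H₂O ÷ 18.015 g/mol = 0.22170 mol
mol N = 2 × 0.6212 g N₂ ÷ 28.014 g/mol = 0.044349 mol
Divide by the smallest (0.044349 mol): C 5.000, H 4.999, N 1.000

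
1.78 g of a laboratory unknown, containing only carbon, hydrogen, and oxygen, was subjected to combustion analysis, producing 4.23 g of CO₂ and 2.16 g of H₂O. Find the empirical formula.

mol C = 4.23 g CO₂ ÷ 44.009 g/mol = 0.09612 mol
mol H = 2 × 2.16 g H₂O ÷ 18.015 g/mol = 0.2398 mol
mass O = 1.78 − (1.154 + 0.2417) = 0.3838 g → mol O = 0.3838 ÷ 15.999 = 0.02399 mol
Divide by the smallest (0.02399 mol): C 4.006, H 9.996, O 1.000

C4H10O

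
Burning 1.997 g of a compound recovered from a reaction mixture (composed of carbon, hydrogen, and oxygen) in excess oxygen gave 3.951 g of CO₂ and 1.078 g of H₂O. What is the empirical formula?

mol C = 3.951 g CO₂ ÷ 44.009 g/mol = 0.089777 mol
mol H = 2 × 1.078 g H₂O ÷ 18.015 g/mol = 0.11968 mol
mass O = 1.997 − (1.0783 + 0.12064) = 0.79805 g → mol O = 0.79805 ÷ 15.999 = 0.049881 mol
Divide by the smallest (0.049881 mol): C 1.800, H 2.399, O 1.000
Multiplying each by 5 gives whole numbers: C 9.00, H 12.00, O 5.00

C9H12O5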